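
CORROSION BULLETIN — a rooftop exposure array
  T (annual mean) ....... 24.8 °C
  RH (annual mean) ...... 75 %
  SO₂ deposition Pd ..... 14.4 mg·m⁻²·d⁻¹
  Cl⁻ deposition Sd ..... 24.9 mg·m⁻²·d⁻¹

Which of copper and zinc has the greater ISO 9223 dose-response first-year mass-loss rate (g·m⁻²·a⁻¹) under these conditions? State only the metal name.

copper: temperature factor f = -0.080·(14.8) = -1.1840
  sulphur-dioxide contribution → 0.271 μm/a
  chloride contribution → 1.225 μm/a
  total first-year rate 1.496 μm/a
  mass loss = 1.496 μm/a × 8.96 g/cm³ = 13.4 g·m⁻²·a⁻¹
zinc: temperature factor f = -0.071·(14.8) = -1.0508
  sulphur-dioxide contribution → 0.4594 μm/a
  chloride contribution → 1.64 μm/a
  ⇒ r_corr(zinc) = 2.1 μm/a
  mass loss = 2.1 μm/a × 7.14 g/cm³ = 14.99 g·m⁻²·a⁻¹
Ordering by g·m⁻²·a⁻¹: zinc (15) > copper (13.4)

zinc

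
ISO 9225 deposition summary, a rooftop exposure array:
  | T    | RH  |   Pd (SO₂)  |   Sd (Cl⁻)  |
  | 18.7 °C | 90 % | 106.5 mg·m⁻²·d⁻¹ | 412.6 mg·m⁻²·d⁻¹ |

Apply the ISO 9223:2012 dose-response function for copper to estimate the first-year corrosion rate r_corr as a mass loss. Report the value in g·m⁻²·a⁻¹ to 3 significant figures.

r_corr = 45.9 g·m⁻²·a⁻¹

copper: temperature factor f = -0.080·(8.7) = -0.6960
  SO₂ term: 0.0053·106.5^0.26·exp(0.059·90-0.6960) = 1.8
  Sd branch = 0.01025·Sd^0.27·e^(0.036·RH+0.049·T) = 3.326 μm/a
  sum: 1.8 + 3.326 → r_corr = 5.126 μm/a
Convert to mass loss: 5.126 μm/a × 8.96 g/cm³ = 45.93 g·m⁻²·a⁻¹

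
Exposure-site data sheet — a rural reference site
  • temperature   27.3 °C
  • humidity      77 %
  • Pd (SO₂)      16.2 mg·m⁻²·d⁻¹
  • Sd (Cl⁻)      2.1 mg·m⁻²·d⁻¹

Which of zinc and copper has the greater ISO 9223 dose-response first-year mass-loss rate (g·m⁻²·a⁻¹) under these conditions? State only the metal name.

zinc: T>10 °C ⇒ hinge -0.071·(27.3−10) = -1.2283
  sulphur-dioxide contribution → 0.4442 μm/a
  chloride contribution → 0.5035 μm/a
  total first-year rate 0.9477 μm/a
  mass loss = 0.9477 μm/a × 7.14 g/cm³ = 6.767 g·m⁻²·a⁻¹
copper: T>10 °C ⇒ hinge -0.080·(27.3−10) = -1.3840
  sulphur-dioxide contribution → 0.2574 μm/a
  chloride contribution → 0.763 μm/a
  ⇒ r_corr(copper) = 1.02 μm/a
  mass loss = 1.02 μm/a × 8.96 g/cm³ = 9.143 g·m⁻²·a⁻¹
Ordering by g·m⁻²·a⁻¹: copper (9.14) > zinc (6.77)

copper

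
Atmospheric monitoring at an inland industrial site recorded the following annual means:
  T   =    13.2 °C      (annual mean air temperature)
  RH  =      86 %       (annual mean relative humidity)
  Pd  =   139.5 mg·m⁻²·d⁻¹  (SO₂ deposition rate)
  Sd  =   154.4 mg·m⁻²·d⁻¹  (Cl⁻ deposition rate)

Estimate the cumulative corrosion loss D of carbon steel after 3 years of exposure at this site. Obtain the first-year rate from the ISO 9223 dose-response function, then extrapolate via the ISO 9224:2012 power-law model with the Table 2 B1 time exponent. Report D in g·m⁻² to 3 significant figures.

D(3) = 2.45e+03 g·m⁻²

carbon steel: f(T) = -0.054·(T−10) [T>10 °C] = -0.1728
  Pd branch = 1.77·Pd^0.52·e^(0.02·RH+f) = 108.4 μm/a
  Sd branch = 0.102·Sd^0.62·e^(0.033·RH+0.04·T) = 67.2 μm/a
  r_corr = 108.4 + 67.2 = 175.6 μm/a
ISO 9224: D(t) = r_corr · t^b with b = 0.523 (carbon steel, B1)
  D(3) = 175.6 × 3^0.523 = 175.6 × 1.776 = 312 μm
  Mass loss = 312 μm × 7.85 g/cm³ = 2449 g·m⁻²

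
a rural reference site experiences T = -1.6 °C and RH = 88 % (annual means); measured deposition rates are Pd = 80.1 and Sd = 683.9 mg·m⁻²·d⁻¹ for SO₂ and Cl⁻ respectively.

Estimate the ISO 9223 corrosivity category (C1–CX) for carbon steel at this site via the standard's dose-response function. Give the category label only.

carbon steel: T≤10 °C ⇒ hinge +0.150·(-1.6−10) = -1.7400
  Pd branch = 1.77·Pd^0.52·e^(0.02·RH+f) = 17.64 μm/a
  Cl⁻ term: 0.102·683.9^0.62·exp(0.033·88+0.04·-1.6) = 99.93
  sum: 17.64 + 99.93 → r_corr = 117.6 μm/a
ISO 9223 Table 2 (carbon steel): 80 < 118 ≤ 200 μm/a ⇒ C5

C5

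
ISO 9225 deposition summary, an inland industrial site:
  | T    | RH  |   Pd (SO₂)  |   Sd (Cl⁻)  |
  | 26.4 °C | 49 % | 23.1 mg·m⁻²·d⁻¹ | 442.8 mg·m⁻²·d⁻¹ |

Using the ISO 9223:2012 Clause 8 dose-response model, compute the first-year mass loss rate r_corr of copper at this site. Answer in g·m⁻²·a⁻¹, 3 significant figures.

copper: temperature factor f = -0.080·(16.4) = -1.3120
  Pd branch = 0.0053·Pd^0.26·e^(0.059·RH+f) = 0.05815 μm/a
  Cl⁻ term: 0.01025·442.8^0.27·exp(0.036·49+0.049·26.4) = 1.13
  r_corr = 0.05815 + 1.13 = 1.188 μm/a
Convert to mass loss: 1.188 μm/a × 8.96 g/cm³ = 10.65 g·m⁻²·a⁻¹

r_corr = 10.6 g·m⁻²·a⁻¹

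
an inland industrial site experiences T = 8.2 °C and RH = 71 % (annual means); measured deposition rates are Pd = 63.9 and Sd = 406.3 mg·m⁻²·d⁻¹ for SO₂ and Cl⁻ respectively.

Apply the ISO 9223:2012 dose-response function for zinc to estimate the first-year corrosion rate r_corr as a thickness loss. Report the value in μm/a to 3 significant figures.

zinc: T≤10 °C ⇒ hinge +0.038·(8.2−10) = -0.0684
  SO₂ term: 0.0129·63.9^0.44·exp(0.046·71-0.0684) = 1.967
  Cl⁻ term: 0.0175·406.3^0.57·exp(0.008·71+0.085·8.2) = 1.903
  sum: 1.967 + 1.903 → r_corr = 3.87 μm/a

r_corr = 3.87 μm/a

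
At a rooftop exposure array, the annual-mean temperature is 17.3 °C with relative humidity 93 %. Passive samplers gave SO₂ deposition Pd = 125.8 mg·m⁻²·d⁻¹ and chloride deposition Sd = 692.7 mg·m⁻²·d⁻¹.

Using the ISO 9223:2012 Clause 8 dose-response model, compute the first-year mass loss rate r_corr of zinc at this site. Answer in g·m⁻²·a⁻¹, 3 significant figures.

r_corr = 80.8 g·m⁻²·a⁻¹

zinc: T>10 °C ⇒ hinge -0.071·(17.3−10) = -0.5183
  Pd branch = 0.0129·Pd^0.44·e^(0.046·RH+f) = 4.648 μm/a
  Cl⁻ term: 0.0175·692.7^0.57·exp(0.008·93+0.085·17.3) = 6.666
  sum: 4.648 + 6.666 → r_corr = 11.31 μm/a
Convert to mass loss: 11.31 μm/a × 7.14 g/cm³ = 80.79 g·m⁻²·a⁻¹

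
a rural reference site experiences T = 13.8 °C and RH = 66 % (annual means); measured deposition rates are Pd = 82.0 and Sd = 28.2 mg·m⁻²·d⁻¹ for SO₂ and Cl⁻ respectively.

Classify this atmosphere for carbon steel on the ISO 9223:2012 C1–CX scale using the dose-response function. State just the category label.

carbon steel: f(T) = -0.054·(T−10) [T>10 °C] = -0.2052
  SO₂ term: 1.77·82.0^0.52·exp(0.02·66-0.2052) = 53.37
  Sd branch = 0.102·Sd^0.62·e^(0.033·RH+0.04·T) = 12.4 μm/a
  r_corr = 53.37 + 12.4 = 65.77 μm/a
Category bounds: 50…80 μm/a bracket r_corr ⇒ C4

C4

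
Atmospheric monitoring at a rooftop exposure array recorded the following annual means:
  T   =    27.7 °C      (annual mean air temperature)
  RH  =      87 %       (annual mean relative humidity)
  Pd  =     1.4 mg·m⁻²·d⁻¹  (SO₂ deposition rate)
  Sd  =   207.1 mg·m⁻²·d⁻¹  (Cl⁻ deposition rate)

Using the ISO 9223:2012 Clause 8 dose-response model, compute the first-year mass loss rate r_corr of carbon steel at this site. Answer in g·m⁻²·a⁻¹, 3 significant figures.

r_corr = 1.20e+03 g·m⁻²·a⁻¹

carbon steel: temperature factor f = -0.054·(17.7) = -0.9558
  Pd branch = 1.77·Pd^0.52·e^(0.02·RH+f) = 4.619 μm/a
  Sd branch = 0.102·Sd^0.62·e^(0.033·RH+0.04·T) = 148.8 μm/a
  r_corr = 4.619 + 148.8 = 153.4 μm/a
Convert to mass loss: 153.4 μm/a × 7.85 g/cm³ = 1205 g·m⁻²·a⁻¹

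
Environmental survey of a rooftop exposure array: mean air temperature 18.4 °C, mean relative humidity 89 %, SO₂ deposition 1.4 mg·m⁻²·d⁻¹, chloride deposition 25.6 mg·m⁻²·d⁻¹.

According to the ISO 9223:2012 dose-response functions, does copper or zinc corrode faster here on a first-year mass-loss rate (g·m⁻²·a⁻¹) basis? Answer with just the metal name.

copper: f(T) = -0.080·(T−10) [T>10 °C] = -0.6720
  SO₂ term: 0.0053·1.4^0.26·exp(0.059·89-0.6720) = 0.5635
  Sd branch = 0.01025·Sd^0.27·e^(0.036·RH+0.049·T) = 1.493 μm/a
  sum: 0.5635 + 1.493 → r_corr = 2.056 μm/a
  mass loss = 2.056 μm/a × 8.96 g/cm³ = 18.42 g·m⁻²·a⁻¹
zinc: T>10 °C ⇒ hinge -0.071·(18.4−10) = -0.5964
  SO₂ term: 0.0129·1.4^0.44·exp(0.046·89-0.5964) = 0.4942
  Cl⁻ term: 0.0175·25.6^0.57·exp(0.008·89+0.085·18.4) = 1.082
  r_corr = 0.4942 + 1.082 = 1.576 μm/a
  mass loss = 1.576 μm/a × 7.14 g/cm³ = 11.25 g·m⁻²·a⁻¹
Ordering by g·m⁻²·a⁻¹: copper (18.4) > zinc (11.3)

copper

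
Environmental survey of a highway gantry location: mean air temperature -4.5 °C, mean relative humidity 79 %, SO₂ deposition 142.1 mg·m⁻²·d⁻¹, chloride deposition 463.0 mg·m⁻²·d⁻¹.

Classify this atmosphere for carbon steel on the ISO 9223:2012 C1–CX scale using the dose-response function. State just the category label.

C4

carbon steel: f(T) = +0.150·(T−10) [T≤10 °C] = -2.1750
  Pd branch = 1.77·Pd^0.52·e^(0.02·RH+f) = 12.85 μm/a
  Cl⁻ term: 0.102·463.0^0.62·exp(0.033·79+0.04·-4.5) = 51.92
  sum: 12.85 + 51.92 → r_corr = 64.77 μm/a
Category bounds: 50…80 μm/a bracket r_corr ⇒ C4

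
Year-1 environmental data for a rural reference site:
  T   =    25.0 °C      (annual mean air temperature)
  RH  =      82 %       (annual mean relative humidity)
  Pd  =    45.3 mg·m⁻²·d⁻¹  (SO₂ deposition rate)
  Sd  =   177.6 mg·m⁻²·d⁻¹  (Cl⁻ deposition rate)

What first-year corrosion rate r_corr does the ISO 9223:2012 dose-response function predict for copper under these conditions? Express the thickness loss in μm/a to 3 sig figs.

copper: temperature factor f = -0.080·(15.0) = -1.2000
  Pd branch = 0.0053·Pd^0.26·e^(0.059·RH+f) = 0.543 μm/a
  Cl⁻ term: 0.01025·177.6^0.27·exp(0.036·82+0.049·25.0) = 2.705
  sum: 0.543 + 2.705 → r_corr = 3.248 μm/a

r_corr = 3.25 μm/a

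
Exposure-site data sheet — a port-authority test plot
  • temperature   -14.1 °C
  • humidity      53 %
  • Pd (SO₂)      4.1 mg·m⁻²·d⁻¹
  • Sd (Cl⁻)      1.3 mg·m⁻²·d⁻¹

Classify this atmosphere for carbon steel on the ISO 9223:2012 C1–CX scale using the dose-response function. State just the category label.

C1

carbon steel: f(T) = +0.150·(T−10) [T≤10 °C] = -3.6150
  sulphur-dioxide contribution → 0.2864 μm/a
  chloride contribution → 0.3925 μm/a
  ⇒ r_corr(carbon steel) = 0.679 μm/a
0.679 μm/a falls in (0, 1.3] for carbon steel → category C1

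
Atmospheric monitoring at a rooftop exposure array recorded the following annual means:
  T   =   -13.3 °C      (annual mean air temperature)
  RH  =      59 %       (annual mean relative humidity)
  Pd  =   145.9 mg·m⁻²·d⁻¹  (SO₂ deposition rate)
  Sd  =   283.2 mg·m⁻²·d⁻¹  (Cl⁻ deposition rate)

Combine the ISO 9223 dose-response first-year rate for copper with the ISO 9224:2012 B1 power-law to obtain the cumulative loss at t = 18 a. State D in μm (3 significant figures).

D(18) = 1.64 μm

copper: f(T) = +0.126·(T−10) [T≤10 °C] = -2.9358
  Pd branch = 0.0053·Pd^0.26·e^(0.059·RH+f) = 0.0334 μm/a
  Sd branch = 0.01025·Sd^0.27·e^(0.036·RH+0.049·T) = 0.2052 μm/a
  r_corr = 0.0334 + 0.2052 = 0.2386 μm/a
ISO 9224: D(t) = r_corr · t^b with b = 0.667 (copper, B1)
  D(18) = 0.2386 × 18^0.667 = 0.2386 × 6.875 = 1.64 μm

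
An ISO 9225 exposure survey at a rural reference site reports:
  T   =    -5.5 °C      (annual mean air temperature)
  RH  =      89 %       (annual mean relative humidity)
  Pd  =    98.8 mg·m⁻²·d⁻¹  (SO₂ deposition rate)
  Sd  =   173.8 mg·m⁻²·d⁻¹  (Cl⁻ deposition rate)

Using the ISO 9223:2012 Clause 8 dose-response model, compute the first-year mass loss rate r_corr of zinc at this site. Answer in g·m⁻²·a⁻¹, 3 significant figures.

zinc: f(T) = +0.038·(T−10) [T≤10 °C] = -0.5890
  sulphur-dioxide contribution → 3.24 μm/a
  chloride contribution → 0.4227 μm/a
  ⇒ r_corr(zinc) = 3.662 μm/a
Convert to mass loss: 3.662 μm/a × 7.14 g/cm³ = 26.15 g·m⁻²·a⁻¹

r_corr = 26.1 g·m⁻²·a⁻¹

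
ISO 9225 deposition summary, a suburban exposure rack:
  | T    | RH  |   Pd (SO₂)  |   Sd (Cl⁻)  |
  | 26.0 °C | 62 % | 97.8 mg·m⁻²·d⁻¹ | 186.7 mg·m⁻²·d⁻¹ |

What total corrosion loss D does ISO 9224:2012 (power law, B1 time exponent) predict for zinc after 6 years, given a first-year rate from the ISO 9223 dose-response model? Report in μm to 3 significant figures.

D(6) = 24.5 μm

zinc: T>10 °C ⇒ hinge -0.071·(26.0−10) = -1.1360
  Pd branch = 0.0129·Pd^0.44·e^(0.046·RH+f) = 0.539 μm/a
  Cl⁻ term: 0.0175·186.7^0.57·exp(0.008·62+0.085·26.0) = 5.162
  r_corr = 0.539 + 5.162 = 5.701 μm/a
Long-term exponent b (ISO 9224 Table 2, B1) = 0.813
  D(6) = 5.701 × 6^0.813 = 5.701 × 4.292 = 24.47 μm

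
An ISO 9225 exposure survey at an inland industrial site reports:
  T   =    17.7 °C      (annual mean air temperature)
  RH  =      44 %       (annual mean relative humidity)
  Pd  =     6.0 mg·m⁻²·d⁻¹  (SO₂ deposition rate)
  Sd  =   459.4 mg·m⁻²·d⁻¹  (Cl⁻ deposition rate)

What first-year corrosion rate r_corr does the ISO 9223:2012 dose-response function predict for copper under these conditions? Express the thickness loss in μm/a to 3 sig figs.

r_corr = 0.684 μm/a

copper: T>10 °C ⇒ hinge -0.080·(17.7−10) = -0.6160
  SO₂ term: 0.0053·6.0^0.26·exp(0.059·44-0.6160) = 0.06116
  Cl⁻ term: 0.01025·459.4^0.27·exp(0.036·44+0.049·17.7) = 0.6224
  r_corr = 0.06116 + 0.6224 = 0.6836 μm/a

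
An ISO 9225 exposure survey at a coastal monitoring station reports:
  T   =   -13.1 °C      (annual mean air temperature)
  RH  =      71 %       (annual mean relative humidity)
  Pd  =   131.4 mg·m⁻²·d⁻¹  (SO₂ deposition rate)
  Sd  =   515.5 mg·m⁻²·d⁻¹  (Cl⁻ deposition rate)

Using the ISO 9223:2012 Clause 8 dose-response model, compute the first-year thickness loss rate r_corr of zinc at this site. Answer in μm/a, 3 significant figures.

zinc: temperature factor f = +0.038·(-23.1) = -0.8778
  sulphur-dioxide contribution → 1.202 μm/a
  chloride contribution → 0.3565 μm/a
  total first-year rate 1.559 μm/a

r_corr = 1.56 μm/a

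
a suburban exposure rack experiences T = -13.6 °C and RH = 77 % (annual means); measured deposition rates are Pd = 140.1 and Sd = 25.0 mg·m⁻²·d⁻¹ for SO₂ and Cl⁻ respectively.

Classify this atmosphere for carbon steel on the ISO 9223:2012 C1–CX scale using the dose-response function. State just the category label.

carbon steel: temperature factor f = +0.150·(-23.6) = -3.5400
  SO₂ term: 1.77·140.1^0.52·exp(0.02·77-3.5400) = 3.13
  Sd branch = 0.102·Sd^0.62·e^(0.033·RH+0.04·T) = 5.529 μm/a
  r_corr = 3.13 + 5.529 = 8.658 μm/a
8.66 μm/a falls in (1.3, 25] for carbon steel → category C2

C2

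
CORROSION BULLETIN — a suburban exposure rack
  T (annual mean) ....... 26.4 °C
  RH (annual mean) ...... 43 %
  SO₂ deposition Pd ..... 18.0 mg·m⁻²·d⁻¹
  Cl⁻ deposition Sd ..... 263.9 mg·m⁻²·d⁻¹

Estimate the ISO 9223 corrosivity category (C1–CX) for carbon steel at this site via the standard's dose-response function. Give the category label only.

carbon steel: T>10 °C ⇒ hinge -0.054·(26.4−10) = -0.8856
  sulphur-dioxide contribution → 7.755 μm/a
  chloride contribution → 38.44 μm/a
  total first-year rate 46.19 μm/a
46.2 μm/a falls in (25, 50] for carbon steel → category C3

C3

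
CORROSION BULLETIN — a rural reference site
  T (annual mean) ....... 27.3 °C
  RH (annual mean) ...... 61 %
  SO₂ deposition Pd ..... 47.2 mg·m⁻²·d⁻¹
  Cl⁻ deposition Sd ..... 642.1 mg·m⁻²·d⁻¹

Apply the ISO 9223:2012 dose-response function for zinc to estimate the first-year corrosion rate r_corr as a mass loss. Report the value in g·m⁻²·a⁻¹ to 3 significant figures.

r_corr = 85.0 g·m⁻²·a⁻¹

zinc: temperature factor f = -0.071·(17.3) = -1.2283
  sulphur-dioxide contribution → 0.3407 μm/a
  chloride contribution → 11.56 μm/a
  ⇒ r_corr(zinc) = 11.9 μm/a
Convert to mass loss: 11.9 μm/a × 7.14 g/cm³ = 85 g·m⁻²·a⁻¹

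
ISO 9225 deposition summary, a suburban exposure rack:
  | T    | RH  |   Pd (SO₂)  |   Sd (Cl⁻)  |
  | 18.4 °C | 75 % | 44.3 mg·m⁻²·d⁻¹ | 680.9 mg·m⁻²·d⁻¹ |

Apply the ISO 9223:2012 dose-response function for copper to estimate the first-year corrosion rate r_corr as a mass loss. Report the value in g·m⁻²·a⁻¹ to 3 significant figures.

copper: temperature factor f = -0.080·(8.4) = -0.6720
  Pd branch = 0.0053·Pd^0.26·e^(0.059·RH+f) = 0.6057 μm/a
  Sd branch = 0.01025·Sd^0.27·e^(0.036·RH+0.049·T) = 2.187 μm/a
  sum: 0.6057 + 2.187 → r_corr = 2.792 μm/a
Convert to mass loss: 2.792 μm/a × 8.96 g/cm³ = 25.02 g·m⁻²·a⁻¹

r_corr = 25.0 g·m⁻²·a⁻¹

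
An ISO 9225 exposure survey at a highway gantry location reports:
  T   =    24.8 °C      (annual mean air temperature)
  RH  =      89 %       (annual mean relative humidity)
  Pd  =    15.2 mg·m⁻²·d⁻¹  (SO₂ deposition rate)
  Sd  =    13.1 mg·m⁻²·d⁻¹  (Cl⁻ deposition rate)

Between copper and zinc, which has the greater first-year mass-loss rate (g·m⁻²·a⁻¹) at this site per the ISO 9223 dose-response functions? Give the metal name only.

copper

copper: f(T) = -0.080·(T−10) [T>10 °C] = -1.1840
  sulphur-dioxide contribution → 0.6278 μm/a
  chloride contribution → 1.705 μm/a
  total first-year rate 2.332 μm/a
  mass loss = 2.332 μm/a × 8.96 g/cm³ = 20.9 g·m⁻²·a⁻¹
zinc: T>10 °C ⇒ hinge -0.071·(24.8−10) = -1.0508
  sulphur-dioxide contribution → 0.8959 μm/a
  chloride contribution → 1.272 μm/a
  ⇒ r_corr(zinc) = 2.168 μm/a
  mass loss = 2.168 μm/a × 7.14 g/cm³ = 15.48 g·m⁻²·a⁻¹
Ordering by g·m⁻²·a⁻¹: copper (20.9) > zinc (15.5)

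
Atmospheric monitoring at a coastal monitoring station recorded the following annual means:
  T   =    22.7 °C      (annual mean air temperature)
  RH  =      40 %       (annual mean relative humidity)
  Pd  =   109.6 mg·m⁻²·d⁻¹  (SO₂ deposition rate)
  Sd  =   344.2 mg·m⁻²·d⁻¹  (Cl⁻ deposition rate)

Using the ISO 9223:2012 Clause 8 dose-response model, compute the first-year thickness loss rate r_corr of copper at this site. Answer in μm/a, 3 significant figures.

copper: f(T) = -0.080·(T−10) [T>10 °C] = -1.0160
  Pd branch = 0.0053·Pd^0.26·e^(0.059·RH+f) = 0.06892 μm/a
  Sd branch = 0.01025·Sd^0.27·e^(0.036·RH+0.049·T) = 0.637 μm/a
  r_corr = 0.06892 + 0.637 = 0.7059 μm/a

r_corr = 0.706 μm/a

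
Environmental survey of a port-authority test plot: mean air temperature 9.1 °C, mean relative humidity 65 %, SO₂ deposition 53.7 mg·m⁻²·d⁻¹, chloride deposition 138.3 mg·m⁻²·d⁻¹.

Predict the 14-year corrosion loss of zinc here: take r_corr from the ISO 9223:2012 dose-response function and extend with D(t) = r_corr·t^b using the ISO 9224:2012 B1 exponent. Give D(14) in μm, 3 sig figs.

D(14) = 21.3 μm

zinc: temperature factor f = +0.038·(-0.9) = -0.0342
  sulphur-dioxide contribution → 1.43 μm/a
  chloride contribution → 1.059 μm/a
  ⇒ r_corr(zinc) = 2.49 μm/a
ISO 9224: D(t) = r_corr · t^b with b = 0.813 (zinc, B1)
  D(14) = 2.49 × 14^0.813 = 2.49 × 8.547 = 21.28 μm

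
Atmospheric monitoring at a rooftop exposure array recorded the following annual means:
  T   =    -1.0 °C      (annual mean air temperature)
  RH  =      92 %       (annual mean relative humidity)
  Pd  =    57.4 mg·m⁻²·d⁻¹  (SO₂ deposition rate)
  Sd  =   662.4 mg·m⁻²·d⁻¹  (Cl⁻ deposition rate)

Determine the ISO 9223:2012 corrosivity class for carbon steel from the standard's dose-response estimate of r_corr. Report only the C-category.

carbon steel: T≤10 °C ⇒ hinge +0.150·(-1.0−10) = -1.6500
  sulphur-dioxide contribution → 17.58 μm/a
  chloride contribution → 114.5 μm/a
  total first-year rate 132.1 μm/a
132 μm/a falls in (80, 200] for carbon steel → category C5

C5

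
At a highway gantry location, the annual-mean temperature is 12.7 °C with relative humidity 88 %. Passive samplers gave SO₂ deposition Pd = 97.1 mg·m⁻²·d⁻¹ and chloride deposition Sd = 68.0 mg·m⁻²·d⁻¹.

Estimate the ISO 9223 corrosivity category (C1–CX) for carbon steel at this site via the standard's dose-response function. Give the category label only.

C5

carbon steel: T>10 °C ⇒ hinge -0.054·(12.7−10) = -0.1458
  Pd branch = 1.77·Pd^0.52·e^(0.02·RH+f) = 96.02 μm/a
  Cl⁻ term: 0.102·68.0^0.62·exp(0.033·88+0.04·12.7) = 42.32
  sum: 96.02 + 42.32 → r_corr = 138.3 μm/a
138 μm/a falls in (80, 200] for carbon steel → category C5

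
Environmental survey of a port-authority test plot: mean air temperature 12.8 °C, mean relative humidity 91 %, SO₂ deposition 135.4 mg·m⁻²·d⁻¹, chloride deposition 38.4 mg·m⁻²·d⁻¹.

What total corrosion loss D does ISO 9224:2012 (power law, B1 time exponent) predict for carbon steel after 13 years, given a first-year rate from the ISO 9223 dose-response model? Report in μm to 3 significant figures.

carbon steel: temperature factor f = -0.054·(2.8) = -0.1512
  Pd branch = 1.77·Pd^0.52·e^(0.02·RH+f) = 120.5 μm/a
  Sd branch = 0.102·Sd^0.62·e^(0.033·RH+0.04·T) = 32.92 μm/a
  sum: 120.5 + 32.92 → r_corr = 153.5 μm/a
Long-term exponent b (ISO 9224 Table 2, B1) = 0.523
  D(13) = 153.5 × 13^0.523 = 153.5 × 3.825 = 587 μm

D(13) = 587 μm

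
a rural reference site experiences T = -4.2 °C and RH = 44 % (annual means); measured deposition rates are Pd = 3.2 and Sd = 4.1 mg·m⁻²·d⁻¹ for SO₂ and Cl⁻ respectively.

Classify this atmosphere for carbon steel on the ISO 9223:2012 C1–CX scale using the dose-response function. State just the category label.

C2

carbon steel: T≤10 °C ⇒ hinge +0.150·(-4.2−10) = -2.1300
  Pd branch = 1.77·Pd^0.52·e^(0.02·RH+f) = 0.9285 μm/a
  Cl⁻ term: 0.102·4.1^0.62·exp(0.033·44+0.04·-4.2) = 0.8834
  sum: 0.9285 + 0.8834 → r_corr = 1.812 μm/a
ISO 9223 Table 2 (carbon steel): 1.3 < 1.81 ≤ 25 μm/a ⇒ C2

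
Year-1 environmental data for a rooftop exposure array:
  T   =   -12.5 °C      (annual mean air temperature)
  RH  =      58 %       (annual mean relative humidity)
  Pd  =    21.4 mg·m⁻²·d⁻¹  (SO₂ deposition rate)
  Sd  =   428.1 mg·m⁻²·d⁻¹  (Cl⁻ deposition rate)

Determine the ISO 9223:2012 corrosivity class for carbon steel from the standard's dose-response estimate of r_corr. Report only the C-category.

carbon steel: f(T) = +0.150·(T−10) [T≤10 °C] = -3.3750
  SO₂ term: 1.77·21.4^0.52·exp(0.02·58-3.3750) = 0.9502
  Cl⁻ term: 0.102·428.1^0.62·exp(0.033·58+0.04·-12.5) = 17.96
  sum: 0.9502 + 17.96 → r_corr = 18.91 μm/a
18.9 μm/a falls in (1.3, 25] for carbon steel → category C2

C2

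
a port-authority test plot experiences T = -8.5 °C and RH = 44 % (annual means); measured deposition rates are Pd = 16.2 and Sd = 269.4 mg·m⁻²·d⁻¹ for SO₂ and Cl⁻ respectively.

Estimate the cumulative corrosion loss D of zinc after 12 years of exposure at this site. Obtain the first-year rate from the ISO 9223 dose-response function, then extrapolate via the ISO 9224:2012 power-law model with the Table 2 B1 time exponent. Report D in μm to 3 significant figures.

D(12) = 3.45 μm

zinc: f(T) = +0.038·(T−10) [T≤10 °C] = -0.7030
  SO₂ term: 0.0129·16.2^0.44·exp(0.046·44-0.7030) = 0.1646
  Cl⁻ term: 0.0175·269.4^0.57·exp(0.008·44+0.085·-8.5) = 0.2934
  sum: 0.1646 + 0.2934 → r_corr = 0.458 μm/a
ISO 9224: D(t) = r_corr · t^b with b = 0.813 (zinc, B1)
  D(12) = 0.458 × 12^0.813 = 0.458 × 7.54 = 3.453 μm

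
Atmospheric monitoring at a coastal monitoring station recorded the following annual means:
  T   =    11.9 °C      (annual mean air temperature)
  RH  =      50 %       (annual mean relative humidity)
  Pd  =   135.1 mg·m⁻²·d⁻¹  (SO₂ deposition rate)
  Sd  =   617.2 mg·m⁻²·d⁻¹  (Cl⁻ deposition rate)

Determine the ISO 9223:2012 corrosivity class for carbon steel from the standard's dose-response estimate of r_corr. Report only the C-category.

C5

carbon steel: temperature factor f = -0.054·(1.9) = -0.1026
  Pd branch = 1.77·Pd^0.52·e^(0.02·RH+f) = 55.67 μm/a
  Sd branch = 0.102·Sd^0.62·e^(0.033·RH+0.04·T) = 45.92 μm/a
  sum: 55.67 + 45.92 → r_corr = 101.6 μm/a
Category bounds: 80…200 μm/a bracket r_corr ⇒ C5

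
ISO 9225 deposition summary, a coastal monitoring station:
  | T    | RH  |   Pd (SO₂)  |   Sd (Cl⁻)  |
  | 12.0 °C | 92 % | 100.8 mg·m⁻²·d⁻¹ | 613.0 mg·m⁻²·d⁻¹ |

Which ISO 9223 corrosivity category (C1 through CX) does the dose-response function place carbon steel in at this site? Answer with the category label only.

CX

carbon steel: f(T) = -0.054·(T−10) [T>10 °C] = -0.1080
  Pd branch = 1.77·Pd^0.52·e^(0.02·RH+f) = 110.1 μm/a
  Sd branch = 0.102·Sd^0.62·e^(0.033·RH+0.04·T) = 183.6 μm/a
  r_corr = 110.1 + 183.6 = 293.7 μm/a
294 μm/a falls in (200, 700] for carbon steel → category CX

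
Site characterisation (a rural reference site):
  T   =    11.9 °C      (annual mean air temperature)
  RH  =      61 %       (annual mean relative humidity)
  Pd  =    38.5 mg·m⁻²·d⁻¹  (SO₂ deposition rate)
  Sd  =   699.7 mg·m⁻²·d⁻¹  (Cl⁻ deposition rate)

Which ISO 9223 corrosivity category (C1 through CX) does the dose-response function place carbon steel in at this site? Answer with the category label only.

C5

carbon steel: temperature factor f = -0.054·(1.9) = -0.1026
  SO₂ term: 1.77·38.5^0.52·exp(0.02·61-0.1026) = 36.12
  Cl⁻ term: 0.102·699.7^0.62·exp(0.033·61+0.04·11.9) = 71.35
  sum: 36.12 + 71.35 → r_corr = 107.5 μm/a
107 μm/a falls in (80, 200] for carbon steel → category C5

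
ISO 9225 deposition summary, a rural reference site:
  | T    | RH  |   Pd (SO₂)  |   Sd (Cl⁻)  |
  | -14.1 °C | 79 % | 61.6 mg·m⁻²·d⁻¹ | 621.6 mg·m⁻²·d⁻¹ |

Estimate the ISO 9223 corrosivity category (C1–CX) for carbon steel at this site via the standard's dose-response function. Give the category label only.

C3

carbon steel: T≤10 °C ⇒ hinge +0.150·(-14.1−10) = -3.6150
  Pd branch = 1.77·Pd^0.52·e^(0.02·RH+f) = 1.971 μm/a
  Cl⁻ term: 0.102·621.6^0.62·exp(0.033·79+0.04·-14.1) = 42.45
  sum: 1.971 + 42.45 → r_corr = 44.42 μm/a
ISO 9223 Table 2 (carbon steel): 25 < 44.4 ≤ 50 μm/a ⇒ C3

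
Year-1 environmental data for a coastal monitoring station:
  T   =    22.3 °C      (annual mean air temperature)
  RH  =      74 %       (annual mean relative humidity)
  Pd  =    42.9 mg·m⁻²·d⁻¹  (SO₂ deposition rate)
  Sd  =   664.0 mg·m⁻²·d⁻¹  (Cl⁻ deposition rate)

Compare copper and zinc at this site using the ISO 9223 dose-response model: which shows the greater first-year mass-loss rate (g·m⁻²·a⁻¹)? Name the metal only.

zinc

copper: T>10 °C ⇒ hinge -0.080·(22.3−10) = -0.9840
  SO₂ term: 0.0053·42.9^0.26·exp(0.059·74-0.9840) = 0.4145
  Cl⁻ term: 0.01025·664.0^0.27·exp(0.036·74+0.049·22.3) = 2.536
  r_corr = 0.4145 + 2.536 = 2.951 μm/a
  mass loss = 2.951 μm/a × 8.96 g/cm³ = 26.44 g·m⁻²·a⁻¹
zinc: T>10 °C ⇒ hinge -0.071·(22.3−10) = -0.8733
  Pd branch = 0.0129·Pd^0.44·e^(0.046·RH+f) = 0.8471 μm/a
  Sd branch = 0.0175·Sd^0.57·e^(0.008·RH+0.085·T) = 8.55 μm/a
  sum: 0.8471 + 8.55 → r_corr = 9.397 μm/a
  mass loss = 9.397 μm/a × 7.14 g/cm³ = 67.1 g·m⁻²·a⁻¹
Ordering by g·m⁻²·a⁻¹: zinc (67.1) > copper (26.4)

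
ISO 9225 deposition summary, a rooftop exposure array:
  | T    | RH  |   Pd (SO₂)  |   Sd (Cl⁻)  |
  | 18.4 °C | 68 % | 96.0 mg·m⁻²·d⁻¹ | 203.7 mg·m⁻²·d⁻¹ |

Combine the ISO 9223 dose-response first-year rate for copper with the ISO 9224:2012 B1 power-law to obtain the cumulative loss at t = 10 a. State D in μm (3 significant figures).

D(10) = 7.98 μm

copper: f(T) = -0.080·(T−10) [T>10 °C] = -0.6720
  SO₂ term: 0.0053·96.0^0.26·exp(0.059·68-0.6720) = 0.49
  Sd branch = 0.01025·Sd^0.27·e^(0.036·RH+0.049·T) = 1.227 μm/a
  r_corr = 0.49 + 1.227 = 1.717 μm/a
ISO 9224: D(t) = r_corr · t^b with b = 0.667 (copper, B1)
  D(10) = 1.717 × 10^0.667 = 1.717 × 4.645 = 7.976 μm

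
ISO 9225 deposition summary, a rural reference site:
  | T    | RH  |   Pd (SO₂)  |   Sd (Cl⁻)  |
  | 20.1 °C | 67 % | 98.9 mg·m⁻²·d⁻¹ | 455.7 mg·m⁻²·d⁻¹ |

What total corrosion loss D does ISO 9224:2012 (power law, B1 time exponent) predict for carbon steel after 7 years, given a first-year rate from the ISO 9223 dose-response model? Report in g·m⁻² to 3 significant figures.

D(7) = 2.94e+03 g·m⁻²

carbon steel: T>10 °C ⇒ hinge -0.054·(20.1−10) = -0.5454
  Pd branch = 1.77·Pd^0.52·e^(0.02·RH+f) = 42.71 μm/a
  Sd branch = 0.102·Sd^0.62·e^(0.033·RH+0.04·T) = 92.55 μm/a
  sum: 42.71 + 92.55 → r_corr = 135.3 μm/a
Long-term exponent b (ISO 9224 Table 2, B1) = 0.523
  D(7) = 135.3 × 7^0.523 = 135.3 × 2.767 = 374.3 μm
  Mass loss = 374.3 μm × 7.85 g/cm³ = 2938 g·m⁻²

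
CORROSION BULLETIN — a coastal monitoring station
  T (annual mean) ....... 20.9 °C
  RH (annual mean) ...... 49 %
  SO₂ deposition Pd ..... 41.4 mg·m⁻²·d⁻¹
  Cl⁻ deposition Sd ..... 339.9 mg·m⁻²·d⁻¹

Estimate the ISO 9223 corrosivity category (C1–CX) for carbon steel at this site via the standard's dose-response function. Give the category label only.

C4

carbon steel: f(T) = -0.054·(T−10) [T>10 °C] = -0.5886
  sulphur-dioxide contribution → 18.15 μm/a
  chloride contribution → 43.99 μm/a
  ⇒ r_corr(carbon steel) = 62.14 μm/a
Category bounds: 50…80 μm/a bracket r_corr ⇒ C4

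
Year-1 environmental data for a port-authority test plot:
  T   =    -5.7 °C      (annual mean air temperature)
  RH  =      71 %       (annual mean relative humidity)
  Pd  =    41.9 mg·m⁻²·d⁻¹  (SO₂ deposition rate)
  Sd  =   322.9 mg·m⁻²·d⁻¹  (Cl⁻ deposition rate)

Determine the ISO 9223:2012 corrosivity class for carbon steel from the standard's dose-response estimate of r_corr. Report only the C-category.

carbon steel: T≤10 °C ⇒ hinge +0.150·(-5.7−10) = -2.3550
  Pd branch = 1.77·Pd^0.52·e^(0.02·RH+f) = 4.847 μm/a
  Cl⁻ term: 0.102·322.9^0.62·exp(0.033·71+0.04·-5.7) = 30.39
  sum: 4.847 + 30.39 → r_corr = 35.24 μm/a
ISO 9223 Table 2 (carbon steel): 25 < 35.2 ≤ 50 μm/a ⇒ C3

C3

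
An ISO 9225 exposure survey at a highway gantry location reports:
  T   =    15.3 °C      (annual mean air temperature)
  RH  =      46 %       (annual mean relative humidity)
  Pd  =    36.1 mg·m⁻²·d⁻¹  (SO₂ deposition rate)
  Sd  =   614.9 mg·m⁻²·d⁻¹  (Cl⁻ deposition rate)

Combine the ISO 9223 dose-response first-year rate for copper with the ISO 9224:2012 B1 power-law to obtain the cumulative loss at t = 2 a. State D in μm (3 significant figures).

copper: f(T) = -0.080·(T−10) [T>10 °C] = -0.4240
  sulphur-dioxide contribution → 0.133 μm/a
  chloride contribution → 0.6434 μm/a
  ⇒ r_corr(copper) = 0.7764 μm/a
ISO 9224: D(t) = r_corr · t^b with b = 0.667 (copper, B1)
  D(2) = 0.7764 × 2^0.667 = 0.7764 × 1.588 = 1.233 μm

D(2) = 1.23 μm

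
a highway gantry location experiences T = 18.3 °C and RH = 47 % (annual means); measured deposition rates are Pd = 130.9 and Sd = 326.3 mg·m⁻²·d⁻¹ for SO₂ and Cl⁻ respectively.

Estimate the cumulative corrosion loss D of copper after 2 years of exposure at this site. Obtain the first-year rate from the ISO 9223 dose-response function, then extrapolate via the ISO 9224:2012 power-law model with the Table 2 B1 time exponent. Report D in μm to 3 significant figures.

D(2) = 1.28 μm

copper: T>10 °C ⇒ hinge -0.080·(18.3−10) = -0.6640
  SO₂ term: 0.0053·130.9^0.26·exp(0.059·47-0.6640) = 0.1551
  Cl⁻ term: 0.01025·326.3^0.27·exp(0.036·47+0.049·18.3) = 0.6511
  sum: 0.1551 + 0.6511 → r_corr = 0.8062 μm/a
ISO 9224: D(t) = r_corr · t^b with b = 0.667 (copper, B1)
  D(2) = 0.8062 × 2^0.667 = 0.8062 × 1.588 = 1.28 μm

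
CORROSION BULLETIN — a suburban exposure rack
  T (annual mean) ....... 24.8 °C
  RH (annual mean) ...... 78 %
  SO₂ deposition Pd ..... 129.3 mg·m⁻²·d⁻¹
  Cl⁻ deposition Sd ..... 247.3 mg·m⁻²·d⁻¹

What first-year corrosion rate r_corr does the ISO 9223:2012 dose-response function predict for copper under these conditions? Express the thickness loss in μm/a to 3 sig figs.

r_corr = 3.11 μm/a

copper: f(T) = -0.080·(T−10) [T>10 °C] = -1.1840
  SO₂ term: 0.0053·129.3^0.26·exp(0.059·78-1.1840) = 0.5724
  Cl⁻ term: 0.01025·247.3^0.27·exp(0.036·78+0.049·24.8) = 2.536
  r_corr = 0.5724 + 2.536 = 3.108 μm/a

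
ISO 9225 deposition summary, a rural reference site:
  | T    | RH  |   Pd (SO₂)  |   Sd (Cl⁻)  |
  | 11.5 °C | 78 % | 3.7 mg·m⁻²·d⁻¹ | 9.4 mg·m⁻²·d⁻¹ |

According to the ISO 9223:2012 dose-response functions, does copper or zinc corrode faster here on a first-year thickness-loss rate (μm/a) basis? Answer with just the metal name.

copper: T>10 °C ⇒ hinge -0.080·(11.5−10) = -0.1200
  SO₂ term: 0.0053·3.7^0.26·exp(0.059·78-0.1200) = 0.6584
  Sd branch = 0.01025·Sd^0.27·e^(0.036·RH+0.049·T) = 0.5466 μm/a
  r_corr = 0.6584 + 0.5466 = 1.205 μm/a
zinc: temperature factor f = -0.071·(1.5) = -0.1065
  Pd branch = 0.0129·Pd^0.44·e^(0.046·RH+f) = 0.7458 μm/a
  Sd branch = 0.0175·Sd^0.57·e^(0.008·RH+0.085·T) = 0.3113 μm/a
  sum: 0.7458 + 0.3113 → r_corr = 1.057 μm/a
Ordering by μm/a: copper (1.21) > zinc (1.06)

copper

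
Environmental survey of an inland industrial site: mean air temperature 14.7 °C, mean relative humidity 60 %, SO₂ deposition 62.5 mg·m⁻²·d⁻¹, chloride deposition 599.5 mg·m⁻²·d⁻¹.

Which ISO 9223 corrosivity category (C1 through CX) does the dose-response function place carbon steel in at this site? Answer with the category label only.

carbon steel: temperature factor f = -0.054·(4.7) = -0.2538
  SO₂ term: 1.77·62.5^0.52·exp(0.02·60-0.2538) = 39.15
  Sd branch = 0.102·Sd^0.62·e^(0.033·RH+0.04·T) = 70.16 μm/a
  sum: 39.15 + 70.16 → r_corr = 109.3 μm/a
109 μm/a falls in (80, 200] for carbon steel → category C5

C5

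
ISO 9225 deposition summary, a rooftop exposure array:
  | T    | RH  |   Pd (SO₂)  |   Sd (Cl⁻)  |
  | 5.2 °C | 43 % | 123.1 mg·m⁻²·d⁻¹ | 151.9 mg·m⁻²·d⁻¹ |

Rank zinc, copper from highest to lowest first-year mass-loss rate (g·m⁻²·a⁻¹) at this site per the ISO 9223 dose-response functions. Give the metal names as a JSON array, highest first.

["zinc", "copper"]

zinc: temperature factor f = +0.038·(-4.8) = -0.1824
  SO₂ term: 0.0129·123.1^0.44·exp(0.046·43-0.1824) = 0.6458
  Cl⁻ term: 0.0175·151.9^0.57·exp(0.008·43+0.085·5.2) = 0.6728
  r_corr = 0.6458 + 0.6728 = 1.319 μm/a
  mass loss = 1.319 μm/a × 7.14 g/cm³ = 9.415 g·m⁻²·a⁻¹
copper: f(T) = +0.126·(T−10) [T≤10 °C] = -0.6048
  Pd branch = 0.0053·Pd^0.26·e^(0.059·RH+f) = 0.1279 μm/a
  Cl⁻ term: 0.01025·151.9^0.27·exp(0.036·43+0.049·5.2) = 0.2414
  sum: 0.1279 + 0.2414 → r_corr = 0.3693 μm/a
  mass loss = 0.3693 μm/a × 8.96 g/cm³ = 3.309 g·m⁻²·a⁻¹
Ordering by g·m⁻²·a⁻¹: zinc (9.42) > copper (3.31)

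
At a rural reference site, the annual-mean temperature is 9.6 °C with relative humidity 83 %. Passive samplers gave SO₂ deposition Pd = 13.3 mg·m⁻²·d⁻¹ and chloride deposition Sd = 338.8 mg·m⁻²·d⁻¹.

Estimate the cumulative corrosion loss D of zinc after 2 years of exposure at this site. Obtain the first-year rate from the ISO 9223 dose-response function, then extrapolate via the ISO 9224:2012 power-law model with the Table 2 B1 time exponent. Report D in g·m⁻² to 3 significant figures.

D(2) = 49.3 g·m⁻²

zinc: temperature factor f = +0.038·(-0.4) = -0.0152
  sulphur-dioxide contribution → 1.806 μm/a
  chloride contribution → 2.127 μm/a
  total first-year rate 3.933 μm/a
Power-law: D(2) = r_corr · 2^0.813
  D(2) = 3.933 × 2^0.813 = 3.933 × 1.757 = 6.91 μm
  Mass loss = 6.91 μm × 7.14 g/cm³ = 49.34 g·m⁻²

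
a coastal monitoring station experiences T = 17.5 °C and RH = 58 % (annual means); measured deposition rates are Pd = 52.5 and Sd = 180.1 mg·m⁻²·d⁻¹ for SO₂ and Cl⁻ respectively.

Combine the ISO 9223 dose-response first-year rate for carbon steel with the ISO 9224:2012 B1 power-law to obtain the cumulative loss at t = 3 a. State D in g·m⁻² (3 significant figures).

carbon steel: temperature factor f = -0.054·(7.5) = -0.4050
  sulphur-dioxide contribution → 29.54 μm/a
  chloride contribution → 34.85 μm/a
  total first-year rate 64.39 μm/a
Long-term exponent b (ISO 9224 Table 2, B1) = 0.523
  D(3) = 64.39 × 3^0.523 = 64.39 × 1.776 = 114.4 μm
  Mass loss = 114.4 μm × 7.85 g/cm³ = 897.9 g·m⁻²

D(3) = 898 g·m⁻²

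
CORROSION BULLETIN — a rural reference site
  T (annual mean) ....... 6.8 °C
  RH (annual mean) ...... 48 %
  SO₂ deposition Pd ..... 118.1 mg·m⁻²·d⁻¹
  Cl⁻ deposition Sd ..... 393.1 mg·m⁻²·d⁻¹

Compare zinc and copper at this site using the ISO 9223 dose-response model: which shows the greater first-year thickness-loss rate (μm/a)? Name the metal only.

zinc: f(T) = +0.038·(T−10) [T≤10 °C] = -0.1216
  sulphur-dioxide contribution → 0.8482 μm/a
  chloride contribution → 1.379 μm/a
  total first-year rate 2.228 μm/a
copper: T≤10 °C ⇒ hinge +0.126·(6.8−10) = -0.4032
  sulphur-dioxide contribution → 0.2079 μm/a
  chloride contribution → 0.404 μm/a
  total first-year rate 0.6119 μm/a
Ordering by μm/a: zinc (2.23) > copper (0.612)

zinc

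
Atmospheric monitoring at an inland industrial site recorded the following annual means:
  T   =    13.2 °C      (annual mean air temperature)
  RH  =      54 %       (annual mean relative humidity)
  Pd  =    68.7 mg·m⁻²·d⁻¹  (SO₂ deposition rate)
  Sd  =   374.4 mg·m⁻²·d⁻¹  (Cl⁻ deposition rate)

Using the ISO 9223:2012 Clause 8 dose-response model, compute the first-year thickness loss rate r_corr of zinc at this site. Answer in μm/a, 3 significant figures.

r_corr = 3.22 μm/a

zinc: T>10 °C ⇒ hinge -0.071·(13.2−10) = -0.2272
  SO₂ term: 0.0129·68.7^0.44·exp(0.046·54-0.2272) = 0.7924
  Sd branch = 0.0175·Sd^0.57·e^(0.008·RH+0.085·T) = 2.425 μm/a
  sum: 0.7924 + 2.425 → r_corr = 3.218 μm/a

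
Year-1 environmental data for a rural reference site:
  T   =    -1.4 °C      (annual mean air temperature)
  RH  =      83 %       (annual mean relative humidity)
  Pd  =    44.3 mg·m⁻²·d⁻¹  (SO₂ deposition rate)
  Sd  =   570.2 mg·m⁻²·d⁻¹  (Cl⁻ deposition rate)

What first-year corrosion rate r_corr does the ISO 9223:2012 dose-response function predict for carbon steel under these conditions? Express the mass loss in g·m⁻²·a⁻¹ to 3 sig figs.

r_corr = 694 g·m⁻²·a⁻¹

carbon steel: T≤10 °C ⇒ hinge +0.150·(-1.4−10) = -1.7100
  Pd branch = 1.77·Pd^0.52·e^(0.02·RH+f) = 12.09 μm/a
  Sd branch = 0.102·Sd^0.62·e^(0.033·RH+0.04·T) = 76.3 μm/a
  r_corr = 12.09 + 76.3 = 88.39 μm/a
Convert to mass loss: 88.39 μm/a × 7.85 g/cm³ = 693.9 g·m⁻²·a⁻¹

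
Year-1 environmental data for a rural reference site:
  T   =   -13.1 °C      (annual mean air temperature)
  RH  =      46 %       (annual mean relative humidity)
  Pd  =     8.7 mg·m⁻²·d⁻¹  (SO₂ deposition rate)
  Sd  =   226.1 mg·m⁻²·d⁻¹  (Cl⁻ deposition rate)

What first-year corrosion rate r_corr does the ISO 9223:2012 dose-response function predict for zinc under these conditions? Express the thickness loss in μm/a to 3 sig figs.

r_corr = 0.298 μm/a

zinc: f(T) = +0.038·(T−10) [T≤10 °C] = -0.8778
  SO₂ term: 0.0129·8.7^0.44·exp(0.046·46-0.8778) = 0.1153
  Sd branch = 0.0175·Sd^0.57·e^(0.008·RH+0.085·T) = 0.1825 μm/a
  sum: 0.1153 + 0.1825 → r_corr = 0.2978 μm/a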